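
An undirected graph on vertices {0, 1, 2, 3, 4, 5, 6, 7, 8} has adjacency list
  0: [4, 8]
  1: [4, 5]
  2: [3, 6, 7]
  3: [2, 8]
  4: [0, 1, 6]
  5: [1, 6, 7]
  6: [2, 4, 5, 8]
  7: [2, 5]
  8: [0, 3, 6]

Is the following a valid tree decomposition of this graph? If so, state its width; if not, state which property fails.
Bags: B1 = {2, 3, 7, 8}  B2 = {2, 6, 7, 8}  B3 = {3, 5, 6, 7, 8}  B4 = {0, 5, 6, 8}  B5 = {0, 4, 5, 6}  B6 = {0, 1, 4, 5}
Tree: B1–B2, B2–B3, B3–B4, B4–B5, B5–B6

A tree decomposition must satisfy three properties: every vertex lies in some bag; for every edge, both endpoints lie together in some bag; and for every vertex, the bags containing it form a connected subtree. Here bags containing vertex 3 are not connected in the tree, so the decomposition is invalid.

No — bags containing vertex 3 are not connected in the tree.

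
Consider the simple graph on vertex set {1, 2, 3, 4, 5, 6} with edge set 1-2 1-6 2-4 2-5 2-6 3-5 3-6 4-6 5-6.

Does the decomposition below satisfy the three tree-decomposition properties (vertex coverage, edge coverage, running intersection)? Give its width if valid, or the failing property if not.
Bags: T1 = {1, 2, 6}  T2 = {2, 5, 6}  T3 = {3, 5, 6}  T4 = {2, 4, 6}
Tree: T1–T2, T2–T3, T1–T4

Every vertex of G appears in some bag (union = {1, 2, 3, 4, 5, 6}); every edge is covered by a bag; and for each vertex v the set of bags containing v is connected in the bag tree. The decomposition is therefore valid. The largest bag has 3 vertices, so the width is 2.

Yes; width 2.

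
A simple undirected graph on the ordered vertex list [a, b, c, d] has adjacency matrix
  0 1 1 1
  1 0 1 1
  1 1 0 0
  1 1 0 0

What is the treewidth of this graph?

A width-2 tree decomposition is:
Bags: B1 = {a, b, c}  B2 = {a, b, d}
Tree: B1–B2
The largest bag has 3 vertices, giving width 2; this decomposition certifies tw(G) ≤ 2. For the lower bound, the 3 vertices {a, b, d} are pairwise adjacent, and any tree decomposition puts a clique entirely inside one bag — forcing width ≥ 2. Combining the bounds, tw(G) = 2.

2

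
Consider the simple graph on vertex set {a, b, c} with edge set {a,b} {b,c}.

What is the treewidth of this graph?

1

A width-1 tree decomposition is:
Bags: B1 = {b, c}  B2 = {a, b}
Tree: B1–B2
Each bag holds 2 vertices, so the decomposition has width 1, which upper-bounds the treewidth. G has an edge, so its treewidth is at least 1. Therefore the treewidth is 1.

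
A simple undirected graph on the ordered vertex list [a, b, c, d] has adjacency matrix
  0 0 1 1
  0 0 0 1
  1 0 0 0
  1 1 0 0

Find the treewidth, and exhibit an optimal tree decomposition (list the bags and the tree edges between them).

Treewidth 1.
Bags: B1 = {b, d}  B2 = {a, d}  B3 = {a, c}
Tree: B1–B2, B2–B3

Each bag holds 2 vertices, so the decomposition has width 1, which upper-bounds the treewidth. G has an edge, so its treewidth is at least 1. Combining the bounds, tw(G) = 1.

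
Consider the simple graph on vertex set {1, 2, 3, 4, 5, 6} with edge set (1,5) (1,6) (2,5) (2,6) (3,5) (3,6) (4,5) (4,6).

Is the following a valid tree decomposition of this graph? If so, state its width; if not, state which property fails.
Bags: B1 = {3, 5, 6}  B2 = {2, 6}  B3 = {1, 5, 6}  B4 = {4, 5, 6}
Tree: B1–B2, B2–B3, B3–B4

No — edge (5,2) lies in no bag.

A tree decomposition must satisfy three properties: every vertex lies in some bag; for every edge, both endpoints lie together in some bag; and for every vertex, the bags containing it form a connected subtree. Here edge (5,2) lies in no bag, so the decomposition is invalid.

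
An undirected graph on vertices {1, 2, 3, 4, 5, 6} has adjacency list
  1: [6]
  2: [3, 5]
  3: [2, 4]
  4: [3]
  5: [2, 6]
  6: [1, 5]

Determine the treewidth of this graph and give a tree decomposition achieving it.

Every bag has size at most 2, so the width is 2 − 1 = 1 and tw(G) ≤ 1. G has an edge, so its treewidth is at least 1. Therefore the treewidth is 1.

Treewidth 1.
One such decomposition:
Bags: B1 = {3, 4}  B2 = {2, 3}  B3 = {2, 5}  B4 = {5, 6}  B5 = {1, 6}
Tree: B1–B2, B2–B3, B3–B4, B4–B5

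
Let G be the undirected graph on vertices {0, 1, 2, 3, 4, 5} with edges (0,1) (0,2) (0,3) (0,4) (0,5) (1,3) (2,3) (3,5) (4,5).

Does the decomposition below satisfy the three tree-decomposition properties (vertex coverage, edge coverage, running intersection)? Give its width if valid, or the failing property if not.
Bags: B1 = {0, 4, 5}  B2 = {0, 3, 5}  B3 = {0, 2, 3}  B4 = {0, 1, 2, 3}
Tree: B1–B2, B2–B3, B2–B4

No — bags containing vertex 2 are not connected in the tree.

A tree decomposition must satisfy three properties: every vertex lies in some bag; for every edge, both endpoints lie together in some bag; and for every vertex, the bags containing it form a connected subtree. Here bags containing vertex 2 are not connected in the tree, so the decomposition is invalid.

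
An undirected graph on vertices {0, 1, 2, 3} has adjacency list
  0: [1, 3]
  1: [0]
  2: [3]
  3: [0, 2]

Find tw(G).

1

A width-1 tree decomposition is:
Bags: B1 = {2, 3}  B2 = {0, 3}  B3 = {0, 1}
Tree: B1–B2, B2–B3
Each bag holds 2 vertices, so the decomposition has width 1, which upper-bounds the treewidth. Any graph with an edge has treewidth ≥ 1, and G has the edge 2–3. Hence tw(G) = 1 exactly.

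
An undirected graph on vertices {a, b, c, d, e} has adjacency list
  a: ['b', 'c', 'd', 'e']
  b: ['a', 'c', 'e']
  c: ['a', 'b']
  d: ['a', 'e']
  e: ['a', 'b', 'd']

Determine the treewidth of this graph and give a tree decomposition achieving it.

Every bag has size at most 3, so the width is 3 − 1 = 2 and tw(G) ≤ 2. On the other hand G contains the 3-clique {a, d, e}. A clique must lie in a single bag of any decomposition, so no decomposition can have width below 2. Therefore the treewidth is 2.

Treewidth 2.
Bags: B1 = {a, b, e}  B2 = {a, b, c}  B3 = {a, d, e}
Tree: B1–B2, B1–B3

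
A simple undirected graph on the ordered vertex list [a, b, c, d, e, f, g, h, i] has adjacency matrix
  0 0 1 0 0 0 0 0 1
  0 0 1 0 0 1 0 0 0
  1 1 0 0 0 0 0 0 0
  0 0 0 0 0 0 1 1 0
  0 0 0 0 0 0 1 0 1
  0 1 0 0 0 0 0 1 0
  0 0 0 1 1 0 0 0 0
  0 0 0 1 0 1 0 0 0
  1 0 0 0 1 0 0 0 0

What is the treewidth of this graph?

A width-2 tree decomposition is:
Bags: B1 = {a, b, c}  B2 = {a, b, f}  B3 = {a, f, h}  B4 = {a, d, h}  B5 = {a, d, g}  B6 = {a, e, g}  B7 = {a, e, i}
Tree: B1–B2, B2–B3, B3–B4, B4–B5, B5–B6, B6–B7
Each bag holds 3 vertices, so the decomposition has width 2, which upper-bounds the treewidth. The edges a–c–b–f–h–d–g–e–i–a form a cycle, so G is not a tree and its treewidth is at least 2. Combining the bounds, tw(G) = 2.

2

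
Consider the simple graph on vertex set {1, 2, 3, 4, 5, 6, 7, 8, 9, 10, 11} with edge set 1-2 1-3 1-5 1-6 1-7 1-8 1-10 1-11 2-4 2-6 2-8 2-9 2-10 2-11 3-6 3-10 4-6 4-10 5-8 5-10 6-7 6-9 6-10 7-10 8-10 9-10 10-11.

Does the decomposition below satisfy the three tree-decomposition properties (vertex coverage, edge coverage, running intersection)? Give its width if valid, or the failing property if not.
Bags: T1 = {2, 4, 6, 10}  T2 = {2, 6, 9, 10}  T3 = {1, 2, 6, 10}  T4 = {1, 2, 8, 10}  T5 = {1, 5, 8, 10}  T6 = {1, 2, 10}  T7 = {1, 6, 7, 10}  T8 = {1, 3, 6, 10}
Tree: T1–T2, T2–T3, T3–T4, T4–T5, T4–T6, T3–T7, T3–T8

No — vertex 11 appears in no bag.

A tree decomposition must satisfy three properties: every vertex lies in some bag; for every edge, both endpoints lie together in some bag; and for every vertex, the bags containing it form a connected subtree. Here vertex 11 appears in no bag, so the decomposition is invalid.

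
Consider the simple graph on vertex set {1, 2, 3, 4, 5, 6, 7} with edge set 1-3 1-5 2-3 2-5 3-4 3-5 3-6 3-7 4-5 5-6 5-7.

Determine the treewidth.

2

A width-2 tree decomposition is:
Bags: B1 = {1, 3, 5}  B2 = {2, 3, 5}  B3 = {3, 4, 5}  B4 = {3, 5, 7}  B5 = {3, 5, 6}
Tree: B1–B2, B1–B3, B3–B4, B2–B5
Each bag holds 3 vertices, so the decomposition has width 2, which upper-bounds the treewidth. Conversely, {1, 3, 5} is a clique of size 3, and the vertices of any clique must share a bag in every tree decomposition; so some bag has ≥ 3 vertices and tw(G) ≥ 2. Combining the bounds, tw(G) = 2.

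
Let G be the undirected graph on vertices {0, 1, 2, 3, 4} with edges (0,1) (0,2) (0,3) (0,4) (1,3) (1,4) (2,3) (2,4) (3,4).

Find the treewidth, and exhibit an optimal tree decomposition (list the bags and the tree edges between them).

Treewidth 3.
One such decomposition:
Bags: B1 = {0, 2, 3, 4}  B2 = {0, 1, 3, 4}
Tree: B1–B2

Every bag has size at most 4, so the width is 4 − 1 = 3 and tw(G) ≤ 3. Conversely, {0, 1, 3, 4} is a clique of size 4, and the vertices of any clique must share a bag in every tree decomposition; so some bag has ≥ 4 vertices and tw(G) ≥ 3. Hence tw(G) = 3 exactly.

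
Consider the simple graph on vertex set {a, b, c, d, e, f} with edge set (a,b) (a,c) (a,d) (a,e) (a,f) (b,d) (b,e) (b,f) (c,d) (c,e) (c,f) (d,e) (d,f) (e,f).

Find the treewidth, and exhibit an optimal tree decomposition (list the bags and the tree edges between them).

Treewidth 4.
One such decomposition:
Bags: B1 = {a, b, d, e, f}  B2 = {a, c, d, e, f}
Tree: B1–B2

Each bag holds 5 vertices, so the decomposition has width 4, which upper-bounds the treewidth. Conversely, {a, c, d, e, f} is a clique of size 5, and the vertices of any clique must share a bag in every tree decomposition; so some bag has ≥ 5 vertices and tw(G) ≥ 4. Hence tw(G) = 4 exactly.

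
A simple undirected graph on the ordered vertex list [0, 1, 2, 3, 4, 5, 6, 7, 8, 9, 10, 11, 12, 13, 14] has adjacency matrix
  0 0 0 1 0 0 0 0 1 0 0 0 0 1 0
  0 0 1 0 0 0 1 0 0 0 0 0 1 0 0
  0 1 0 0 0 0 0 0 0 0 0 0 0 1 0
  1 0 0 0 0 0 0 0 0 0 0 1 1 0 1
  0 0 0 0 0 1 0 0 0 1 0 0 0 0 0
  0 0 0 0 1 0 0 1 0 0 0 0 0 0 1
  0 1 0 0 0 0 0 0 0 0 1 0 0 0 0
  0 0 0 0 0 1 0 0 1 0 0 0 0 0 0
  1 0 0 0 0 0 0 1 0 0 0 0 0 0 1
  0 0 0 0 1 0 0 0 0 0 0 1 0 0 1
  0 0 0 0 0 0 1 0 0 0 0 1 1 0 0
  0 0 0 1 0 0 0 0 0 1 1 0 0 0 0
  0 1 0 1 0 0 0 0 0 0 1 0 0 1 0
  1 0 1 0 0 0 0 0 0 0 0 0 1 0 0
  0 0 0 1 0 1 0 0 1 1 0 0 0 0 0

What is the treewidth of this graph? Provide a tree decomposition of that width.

The largest bag has 4 vertices, giving width 3; this decomposition certifies tw(G) ≤ 3. For the lower bound: the 4 vertex sets {4,5,7}, {8}, {14}, {0,3,9,11} are disjoint, each induces a connected subgraph, and every pair is joined by at least one edge of G. Contracting each set to a single vertex therefore yields K_{4} as a minor, and since treewidth is minor-monotone, tw(G) ≥ tw(K_{4}) = 3. Hence tw(G) = 3 exactly.

Treewidth 3.
Bags: B1 = {4, 5, 7, 8}  B2 = {4, 5, 8, 14}  B3 = {4, 8, 9, 14}  B4 = {0, 8, 9, 14}  B5 = {0, 3, 9, 14}  B6 = {0, 3, 9, 11}  B7 = {0, 3, 11, 13}  B8 = {3, 11, 12, 13}  B9 = {10, 11, 12, 13}  B10 = {2, 10, 12, 13}  B11 = {1, 2, 10, 12}  B12 = {1, 2, 6, 10}
Tree: B1–B2, B2–B3, B3–B4, B4–B5, B5–B6, B6–B7, B7–B8, B8–B9, B9–B10, B10–B11, B11–B12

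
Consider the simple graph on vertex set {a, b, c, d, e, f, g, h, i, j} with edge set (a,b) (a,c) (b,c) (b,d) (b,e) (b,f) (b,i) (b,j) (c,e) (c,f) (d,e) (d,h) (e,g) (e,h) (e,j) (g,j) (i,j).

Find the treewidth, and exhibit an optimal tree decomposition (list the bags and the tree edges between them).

Treewidth 2.
One such decomposition:
Bags: B1 = {b, e, j}  B2 = {b, c, e}  B3 = {b, i, j}  B4 = {b, d, e}  B5 = {a, b, c}  B6 = {b, c, f}  B7 = {d, e, h}  B8 = {e, g, j}
Tree: B1–B2, B1–B3, B1–B4, B2–B5, B2–B6, B4–B7, B1–B8

Every bag has size at most 3, so the width is 3 − 1 = 2 and tw(G) ≤ 2. Conversely, {e, g, j} is a clique of size 3, and the vertices of any clique must share a bag in every tree decomposition; so some bag has ≥ 3 vertices and tw(G) ≥ 2. The upper and lower bounds meet at 2, so that is the treewidth.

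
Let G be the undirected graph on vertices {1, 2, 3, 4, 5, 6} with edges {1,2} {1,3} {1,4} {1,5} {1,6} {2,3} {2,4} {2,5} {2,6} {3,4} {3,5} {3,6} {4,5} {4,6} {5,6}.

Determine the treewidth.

5

A width-5 tree decomposition is:
Bags: B1 = {1, 2, 3, 4, 5, 6}
Tree: (single bag)
A single bag containing all 6 vertices is trivially a valid decomposition of width 5. For the lower bound, the 6 vertices {1, 2, 3, 4, 5, 6} are pairwise adjacent, and any tree decomposition puts a clique entirely inside one bag — forcing width ≥ 5. The upper and lower bounds meet at 5, so that is the treewidth.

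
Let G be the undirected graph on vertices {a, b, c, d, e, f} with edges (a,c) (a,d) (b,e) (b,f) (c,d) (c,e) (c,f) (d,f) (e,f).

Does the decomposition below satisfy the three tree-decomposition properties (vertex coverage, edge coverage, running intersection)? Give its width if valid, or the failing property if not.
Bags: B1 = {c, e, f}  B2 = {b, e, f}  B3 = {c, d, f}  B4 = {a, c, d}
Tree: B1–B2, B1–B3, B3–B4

Every vertex of G appears in some bag (union = {a, b, c, d, e, f}); every edge is covered by a bag; and for each vertex v the set of bags containing v is connected in the bag tree. The decomposition is therefore valid. The largest bag has 3 vertices, so the width is 2.

Yes; width 2.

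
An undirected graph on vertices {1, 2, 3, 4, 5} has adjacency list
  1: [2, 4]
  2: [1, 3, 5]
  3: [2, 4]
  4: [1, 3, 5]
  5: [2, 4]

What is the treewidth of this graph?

A width-2 tree decomposition is:
Bags: B1 = {2, 3, 4}  B2 = {2, 4, 5}  B3 = {1, 2, 4}
Tree: B1–B2, B2–B3
Every bag has size at most 3, so the width is 3 − 1 = 2 and tw(G) ≤ 2. Since 4–3–2–5–4 is a cycle in G, G is not acyclic. Forests are exactly the graphs of treewidth ≤ 1, so tw(G) ≥ 2. Hence tw(G) = 2 exactly.

2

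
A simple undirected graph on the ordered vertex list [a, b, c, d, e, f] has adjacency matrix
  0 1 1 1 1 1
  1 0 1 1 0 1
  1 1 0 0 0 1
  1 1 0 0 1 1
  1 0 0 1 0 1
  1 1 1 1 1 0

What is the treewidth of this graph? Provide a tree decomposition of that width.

Treewidth 3.
One such decomposition:
Bags: B1 = {a, b, d, f}  B2 = {a, b, c, f}  B3 = {a, d, e, f}
Tree: B1–B2, B1–B3

Every bag has size at most 4, so the width is 4 − 1 = 3 and tw(G) ≤ 3. Conversely, {a, d, e, f} is a clique of size 4, and the vertices of any clique must share a bag in every tree decomposition; so some bag has ≥ 4 vertices and tw(G) ≥ 3. Combining the bounds, tw(G) = 3.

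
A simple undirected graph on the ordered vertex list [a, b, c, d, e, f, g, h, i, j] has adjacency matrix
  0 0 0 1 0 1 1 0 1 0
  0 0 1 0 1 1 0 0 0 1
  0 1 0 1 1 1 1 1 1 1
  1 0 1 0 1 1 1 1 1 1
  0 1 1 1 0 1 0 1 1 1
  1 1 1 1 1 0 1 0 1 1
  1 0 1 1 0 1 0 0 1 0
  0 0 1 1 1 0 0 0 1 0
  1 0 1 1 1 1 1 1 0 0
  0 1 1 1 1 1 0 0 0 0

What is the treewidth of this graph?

A width-4 tree decomposition is:
Bags: B1 = {c, d, e, f, i}  B2 = {c, d, f, g, i}  B3 = {c, d, e, f, j}  B4 = {b, c, e, f, j}  B5 = {a, d, f, g, i}  B6 = {c, d, e, h, i}
Tree: B1–B2, B1–B3, B3–B4, B2–B5, B1–B6
The largest bag has 5 vertices, giving width 4; this decomposition certifies tw(G) ≤ 4. On the other hand G contains the 5-clique {c, d, e, h, i}. A clique must lie in a single bag of any decomposition, so no decomposition can have width below 4. The upper and lower bounds meet at 4, so that is the treewidth.

4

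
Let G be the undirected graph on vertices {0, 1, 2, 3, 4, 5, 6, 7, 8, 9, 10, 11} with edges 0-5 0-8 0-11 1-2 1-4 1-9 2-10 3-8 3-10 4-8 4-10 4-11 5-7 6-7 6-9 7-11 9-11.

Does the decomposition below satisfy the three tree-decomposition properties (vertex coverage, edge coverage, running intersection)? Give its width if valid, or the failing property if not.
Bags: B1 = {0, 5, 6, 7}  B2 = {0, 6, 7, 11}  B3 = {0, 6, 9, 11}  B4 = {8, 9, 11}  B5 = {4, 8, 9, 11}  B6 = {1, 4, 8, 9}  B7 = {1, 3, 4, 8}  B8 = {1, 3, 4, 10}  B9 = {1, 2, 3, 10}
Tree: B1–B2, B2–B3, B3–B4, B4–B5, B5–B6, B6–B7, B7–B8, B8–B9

No — edge (0,8) lies in no bag.

A tree decomposition must satisfy three properties: every vertex lies in some bag; for every edge, both endpoints lie together in some bag; and for every vertex, the bags containing it form a connected subtree. Here edge (0,8) lies in no bag, so the decomposition is invalid.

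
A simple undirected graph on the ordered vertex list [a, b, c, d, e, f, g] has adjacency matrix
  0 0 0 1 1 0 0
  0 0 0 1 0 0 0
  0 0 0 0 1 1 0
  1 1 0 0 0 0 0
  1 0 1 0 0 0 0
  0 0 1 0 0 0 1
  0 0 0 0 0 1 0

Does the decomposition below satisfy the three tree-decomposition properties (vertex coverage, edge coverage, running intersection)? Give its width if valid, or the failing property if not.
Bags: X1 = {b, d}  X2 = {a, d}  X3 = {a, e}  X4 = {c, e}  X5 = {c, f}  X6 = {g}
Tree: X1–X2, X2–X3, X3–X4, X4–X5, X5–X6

A tree decomposition must satisfy three properties: every vertex lies in some bag; for every edge, both endpoints lie together in some bag; and for every vertex, the bags containing it form a connected subtree. Here edge (f,g) lies in no bag, so the decomposition is invalid.

No — edge (f,g) lies in no bag.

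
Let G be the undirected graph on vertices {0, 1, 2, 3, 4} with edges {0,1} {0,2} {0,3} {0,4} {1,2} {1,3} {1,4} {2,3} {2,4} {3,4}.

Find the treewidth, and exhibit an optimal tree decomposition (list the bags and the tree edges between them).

Treewidth 4.
One such decomposition:
Bags: B1 = {0, 1, 2, 3, 4}
Tree: (single bag)

With just one bag of size 5, the width is 5 − 1 = 4, so tw(G) ≤ 4. Conversely, {0, 1, 2, 3, 4} is a clique of size 5, and the vertices of any clique must share a bag in every tree decomposition; so some bag has ≥ 5 vertices and tw(G) ≥ 4. The upper and lower bounds meet at 4, so that is the treewidth.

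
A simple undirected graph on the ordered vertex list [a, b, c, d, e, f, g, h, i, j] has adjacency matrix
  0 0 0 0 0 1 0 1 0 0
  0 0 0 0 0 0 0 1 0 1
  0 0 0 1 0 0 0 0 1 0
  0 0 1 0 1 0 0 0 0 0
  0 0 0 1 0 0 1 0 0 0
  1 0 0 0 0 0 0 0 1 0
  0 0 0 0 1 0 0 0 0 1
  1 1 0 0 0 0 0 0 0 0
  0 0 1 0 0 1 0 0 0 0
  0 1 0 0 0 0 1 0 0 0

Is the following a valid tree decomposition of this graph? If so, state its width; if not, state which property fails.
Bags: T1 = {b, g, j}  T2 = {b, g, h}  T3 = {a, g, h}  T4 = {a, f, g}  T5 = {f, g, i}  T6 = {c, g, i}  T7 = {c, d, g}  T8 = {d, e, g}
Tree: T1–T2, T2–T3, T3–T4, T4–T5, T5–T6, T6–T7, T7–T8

Yes; width 2.

Every vertex of G appears in some bag (union = {a, b, c, d, e, f, g, h, i, j}); every edge is covered by a bag; and for each vertex v the set of bags containing v is connected in the bag tree. The decomposition is therefore valid. The largest bag has 3 vertices, so the width is 2.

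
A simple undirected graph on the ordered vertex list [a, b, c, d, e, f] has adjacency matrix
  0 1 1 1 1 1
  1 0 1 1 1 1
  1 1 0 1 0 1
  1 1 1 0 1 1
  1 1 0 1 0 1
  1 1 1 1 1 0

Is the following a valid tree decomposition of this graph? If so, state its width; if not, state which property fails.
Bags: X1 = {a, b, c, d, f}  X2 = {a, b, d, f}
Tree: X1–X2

A tree decomposition must satisfy three properties: every vertex lies in some bag; for every edge, both endpoints lie together in some bag; and for every vertex, the bags containing it form a connected subtree. Here vertex e appears in no bag, so the decomposition is invalid.

No — vertex e appears in no bag.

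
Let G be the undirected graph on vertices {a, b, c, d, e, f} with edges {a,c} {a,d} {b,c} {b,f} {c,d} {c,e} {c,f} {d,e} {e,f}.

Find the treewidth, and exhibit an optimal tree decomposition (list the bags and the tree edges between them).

Treewidth 2.
One such decomposition:
Bags: B1 = {c, e, f}  B2 = {c, d, e}  B3 = {a, c, d}  B4 = {b, c, f}
Tree: B1–B2, B2–B3, B1–B4

The largest bag has 3 vertices, giving width 2; this decomposition certifies tw(G) ≤ 2. Conversely, {c, d, e} is a clique of size 3, and the vertices of any clique must share a bag in every tree decomposition; so some bag has ≥ 3 vertices and tw(G) ≥ 2. Hence tw(G) = 2 exactly.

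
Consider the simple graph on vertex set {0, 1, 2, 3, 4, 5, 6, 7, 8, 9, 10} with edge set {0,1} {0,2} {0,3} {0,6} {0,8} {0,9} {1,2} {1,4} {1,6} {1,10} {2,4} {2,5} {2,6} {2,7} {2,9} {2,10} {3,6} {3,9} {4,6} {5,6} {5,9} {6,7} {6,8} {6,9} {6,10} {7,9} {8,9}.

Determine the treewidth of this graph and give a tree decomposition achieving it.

Every bag has size at most 4, so the width is 4 − 1 = 3 and tw(G) ≤ 3. For the lower bound, the 4 vertices {0, 6, 8, 9} are pairwise adjacent, and any tree decomposition puts a clique entirely inside one bag — forcing width ≥ 3. Hence tw(G) = 3 exactly.

Treewidth 3.
Bags: B1 = {0, 1, 2, 6}  B2 = {0, 2, 6, 9}  B3 = {0, 3, 6, 9}  B4 = {2, 6, 7, 9}  B5 = {2, 5, 6, 9}  B6 = {0, 6, 8, 9}  B7 = {1, 2, 4, 6}  B8 = {1, 2, 6, 10}
Tree: B1–B2, B2–B3, B2–B4, B2–B5, B3–B6, B1–B7, B7–B8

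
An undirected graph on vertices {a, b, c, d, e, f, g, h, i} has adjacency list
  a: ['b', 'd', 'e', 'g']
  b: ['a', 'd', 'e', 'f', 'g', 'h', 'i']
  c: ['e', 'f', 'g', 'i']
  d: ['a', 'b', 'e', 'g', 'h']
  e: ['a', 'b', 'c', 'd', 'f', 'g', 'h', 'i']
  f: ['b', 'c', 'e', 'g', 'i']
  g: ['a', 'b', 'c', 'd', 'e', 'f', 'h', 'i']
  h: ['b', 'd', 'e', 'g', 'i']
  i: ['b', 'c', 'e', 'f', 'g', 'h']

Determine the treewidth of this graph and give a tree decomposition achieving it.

Treewidth 4.
One such decomposition:
Bags: B1 = {b, e, f, g, i}  B2 = {b, e, g, h, i}  B3 = {b, d, e, g, h}  B4 = {a, b, d, e, g}  B5 = {c, e, f, g, i}
Tree: B1–B2, B2–B3, B3–B4, B1–B5

The largest bag has 5 vertices, giving width 4; this decomposition certifies tw(G) ≤ 4. On the other hand G contains the 5-clique {c, e, f, g, i}. A clique must lie in a single bag of any decomposition, so no decomposition can have width below 4. Combining the bounds, tw(G) = 4.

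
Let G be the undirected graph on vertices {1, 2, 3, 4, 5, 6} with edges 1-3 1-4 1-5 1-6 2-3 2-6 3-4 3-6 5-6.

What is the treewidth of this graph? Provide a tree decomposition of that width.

Each bag holds 3 vertices, so the decomposition has width 2, which upper-bounds the treewidth. On the other hand G contains the 3-clique {1, 3, 4}. A clique must lie in a single bag of any decomposition, so no decomposition can have width below 2. Combining the bounds, tw(G) = 2.

Treewidth 2.
Bags: B1 = {2, 3, 6}  B2 = {1, 3, 6}  B3 = {1, 3, 4}  B4 = {1, 5, 6}
Tree: B1–B2, B2–B3, B2–B4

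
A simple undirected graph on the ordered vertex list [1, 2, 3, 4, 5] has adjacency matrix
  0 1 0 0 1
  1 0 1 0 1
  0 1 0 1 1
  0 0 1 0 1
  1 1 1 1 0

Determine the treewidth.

2

A width-2 tree decomposition is:
Bags: B1 = {1, 2, 5}  B2 = {2, 3, 5}  B3 = {3, 4, 5}
Tree: B1–B2, B2–B3
The largest bag has 3 vertices, giving width 2; this decomposition certifies tw(G) ≤ 2. For the lower bound, the 3 vertices {1, 2, 5} are pairwise adjacent, and any tree decomposition puts a clique entirely inside one bag — forcing width ≥ 2. The upper and lower bounds meet at 2, so that is the treewidth.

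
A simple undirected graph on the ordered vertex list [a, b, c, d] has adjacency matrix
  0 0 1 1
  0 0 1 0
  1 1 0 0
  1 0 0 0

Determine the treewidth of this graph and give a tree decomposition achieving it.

Treewidth 1.
Bags: B1 = {a, d}  B2 = {a, c}  B3 = {b, c}
Tree: B1–B2, B2–B3

Every bag has size at most 2, so the width is 2 − 1 = 1 and tw(G) ≤ 1. G has an edge, so its treewidth is at least 1. The upper and lower bounds meet at 1, so that is the treewidth.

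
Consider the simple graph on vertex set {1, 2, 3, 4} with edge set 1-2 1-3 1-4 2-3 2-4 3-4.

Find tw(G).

3

A width-3 tree decomposition is:
Bags: B1 = {1, 2, 3, 4}
Tree: (single bag)
A single bag containing all 4 vertices is trivially a valid decomposition of width 3. For the lower bound, the 4 vertices {1, 2, 3, 4} are pairwise adjacent, and any tree decomposition puts a clique entirely inside one bag — forcing width ≥ 3. Hence tw(G) = 3 exactly.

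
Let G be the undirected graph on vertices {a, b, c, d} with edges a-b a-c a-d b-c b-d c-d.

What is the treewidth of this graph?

A width-3 tree decomposition is:
Bags: B1 = {a, b, c, d}
Tree: (single bag)
A single bag containing all 4 vertices is trivially a valid decomposition of width 3. For the lower bound, the 4 vertices {a, b, c, d} are pairwise adjacent, and any tree decomposition puts a clique entirely inside one bag — forcing width ≥ 3. Hence tw(G) = 3 exactly.

3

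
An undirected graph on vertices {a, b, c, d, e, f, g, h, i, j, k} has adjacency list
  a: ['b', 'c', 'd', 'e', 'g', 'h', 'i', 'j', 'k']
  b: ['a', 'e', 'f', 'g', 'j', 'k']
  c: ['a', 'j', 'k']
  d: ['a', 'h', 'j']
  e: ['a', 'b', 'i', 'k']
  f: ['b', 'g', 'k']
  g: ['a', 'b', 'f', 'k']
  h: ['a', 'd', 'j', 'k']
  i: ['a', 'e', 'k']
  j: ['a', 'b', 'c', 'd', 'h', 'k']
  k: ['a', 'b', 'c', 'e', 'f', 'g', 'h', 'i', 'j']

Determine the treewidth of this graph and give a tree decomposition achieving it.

The largest bag has 4 vertices, giving width 3; this decomposition certifies tw(G) ≤ 3. On the other hand G contains the 4-clique {a, d, h, j}. A clique must lie in a single bag of any decomposition, so no decomposition can have width below 3. Therefore the treewidth is 3.

Treewidth 3.
Bags: B1 = {a, b, j, k}  B2 = {a, h, j, k}  B3 = {a, b, g, k}  B4 = {a, c, j, k}  B5 = {a, d, h, j}  B6 = {b, f, g, k}  B7 = {a, b, e, k}  B8 = {a, e, i, k}
Tree: B1–B2, B1–B3, B1–B4, B2–B5, B3–B6, B1–B7, B7–B8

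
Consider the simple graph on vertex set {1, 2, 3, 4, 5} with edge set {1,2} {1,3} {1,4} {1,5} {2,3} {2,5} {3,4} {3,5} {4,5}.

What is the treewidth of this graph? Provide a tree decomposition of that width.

The largest bag has 4 vertices, giving width 3; this decomposition certifies tw(G) ≤ 3. Conversely, {1, 2, 3, 5} is a clique of size 4, and the vertices of any clique must share a bag in every tree decomposition; so some bag has ≥ 4 vertices and tw(G) ≥ 3. Therefore the treewidth is 3.

Treewidth 3.
Bags: B1 = {1, 3, 4, 5}  B2 = {1, 2, 3, 5}
Tree: B1–B2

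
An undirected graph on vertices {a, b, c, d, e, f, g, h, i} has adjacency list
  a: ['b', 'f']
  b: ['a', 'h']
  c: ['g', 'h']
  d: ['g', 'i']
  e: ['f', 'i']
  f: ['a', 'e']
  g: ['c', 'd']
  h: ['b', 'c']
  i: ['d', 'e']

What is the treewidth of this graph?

2

A width-2 tree decomposition is:
Bags: B1 = {a, b, f}  B2 = {b, e, f}  B3 = {b, e, i}  B4 = {b, d, i}  B5 = {b, d, g}  B6 = {b, c, g}  B7 = {b, c, h}
Tree: B1–B2, B2–B3, B3–B4, B4–B5, B5–B6, B6–B7
Every bag has size at most 3, so the width is 3 − 1 = 2 and tw(G) ≤ 2. The edges b–a–f–e–i–d–g–c–h–b form a cycle, so G is not a tree and its treewidth is at least 2. Hence tw(G) = 2 exactly.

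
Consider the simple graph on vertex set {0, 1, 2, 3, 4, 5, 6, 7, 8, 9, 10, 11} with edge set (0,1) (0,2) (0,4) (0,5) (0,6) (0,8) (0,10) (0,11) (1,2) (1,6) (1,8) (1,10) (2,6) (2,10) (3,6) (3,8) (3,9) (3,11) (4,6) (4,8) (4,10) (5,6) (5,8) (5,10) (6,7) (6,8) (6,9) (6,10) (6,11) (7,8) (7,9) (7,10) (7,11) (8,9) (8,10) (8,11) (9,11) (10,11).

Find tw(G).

4

A width-4 tree decomposition is:
Bags: B1 = {0, 6, 8, 10, 11}  B2 = {0, 4, 6, 8, 10}  B3 = {6, 7, 8, 10, 11}  B4 = {0, 1, 6, 8, 10}  B5 = {0, 5, 6, 8, 10}  B6 = {6, 7, 8, 9, 11}  B7 = {0, 1, 2, 6, 10}  B8 = {3, 6, 8, 9, 11}
Tree: B1–B2, B1–B3, B2–B4, B2–B5, B3–B6, B4–B7, B6–B8
Every bag has size at most 5, so the width is 5 − 1 = 4 and tw(G) ≤ 4. For the lower bound, the 5 vertices {3, 6, 8, 9, 11} are pairwise adjacent, and any tree decomposition puts a clique entirely inside one bag — forcing width ≥ 4. Combining the bounds, tw(G) = 4.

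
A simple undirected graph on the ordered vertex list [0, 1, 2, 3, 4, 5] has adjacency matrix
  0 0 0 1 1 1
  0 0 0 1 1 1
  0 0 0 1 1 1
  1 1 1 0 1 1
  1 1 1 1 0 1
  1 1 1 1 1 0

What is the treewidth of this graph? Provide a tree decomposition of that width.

Every bag has size at most 4, so the width is 4 − 1 = 3 and tw(G) ≤ 3. On the other hand G contains the 4-clique {0, 3, 4, 5}. A clique must lie in a single bag of any decomposition, so no decomposition can have width below 3. The upper and lower bounds meet at 3, so that is the treewidth.

Treewidth 3.
Bags: B1 = {1, 3, 4, 5}  B2 = {0, 3, 4, 5}  B3 = {2, 3, 4, 5}
Tree: B1–B2, B2–B3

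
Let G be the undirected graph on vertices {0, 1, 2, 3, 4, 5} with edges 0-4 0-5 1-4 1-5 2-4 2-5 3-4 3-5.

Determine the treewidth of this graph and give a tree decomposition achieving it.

Treewidth 2.
One such decomposition:
Bags: B1 = {3, 4, 5}  B2 = {0, 4, 5}  B3 = {2, 4, 5}  B4 = {1, 4, 5}
Tree: B1–B2, B2–B3, B3–B4

The largest bag has 3 vertices, giving width 2; this decomposition certifies tw(G) ≤ 2. Since 5–3–4–0–5 is a cycle in G, G is not acyclic. Forests are exactly the graphs of treewidth ≤ 1, so tw(G) ≥ 2. Therefore the treewidth is 2.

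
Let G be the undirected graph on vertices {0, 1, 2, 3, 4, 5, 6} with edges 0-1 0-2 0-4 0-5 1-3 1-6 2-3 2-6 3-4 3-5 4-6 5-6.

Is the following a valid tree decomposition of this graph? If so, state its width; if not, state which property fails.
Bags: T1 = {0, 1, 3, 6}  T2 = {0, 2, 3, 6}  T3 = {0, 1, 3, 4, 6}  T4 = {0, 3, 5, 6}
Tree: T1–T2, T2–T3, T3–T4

A tree decomposition must satisfy three properties: every vertex lies in some bag; for every edge, both endpoints lie together in some bag; and for every vertex, the bags containing it form a connected subtree. Here bags containing vertex 1 are not connected in the tree, so the decomposition is invalid.

No — bags containing vertex 1 are not connected in the tree.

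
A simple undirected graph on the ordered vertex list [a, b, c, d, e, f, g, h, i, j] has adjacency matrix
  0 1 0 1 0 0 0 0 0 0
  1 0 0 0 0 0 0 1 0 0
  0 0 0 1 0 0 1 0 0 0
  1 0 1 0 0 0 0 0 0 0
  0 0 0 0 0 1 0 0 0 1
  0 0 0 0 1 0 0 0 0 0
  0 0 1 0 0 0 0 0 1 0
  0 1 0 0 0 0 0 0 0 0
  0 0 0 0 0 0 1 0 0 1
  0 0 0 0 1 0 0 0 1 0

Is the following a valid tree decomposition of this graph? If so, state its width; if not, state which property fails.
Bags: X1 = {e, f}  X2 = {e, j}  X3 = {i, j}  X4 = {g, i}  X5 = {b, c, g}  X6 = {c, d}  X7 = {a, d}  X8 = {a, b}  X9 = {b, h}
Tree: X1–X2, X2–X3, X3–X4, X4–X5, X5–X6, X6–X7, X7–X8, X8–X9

No — bags containing vertex b are not connected in the tree.

A tree decomposition must satisfy three properties: every vertex lies in some bag; for every edge, both endpoints lie together in some bag; and for every vertex, the bags containing it form a connected subtree. Here bags containing vertex b are not connected in the tree, so the decomposition is invalid.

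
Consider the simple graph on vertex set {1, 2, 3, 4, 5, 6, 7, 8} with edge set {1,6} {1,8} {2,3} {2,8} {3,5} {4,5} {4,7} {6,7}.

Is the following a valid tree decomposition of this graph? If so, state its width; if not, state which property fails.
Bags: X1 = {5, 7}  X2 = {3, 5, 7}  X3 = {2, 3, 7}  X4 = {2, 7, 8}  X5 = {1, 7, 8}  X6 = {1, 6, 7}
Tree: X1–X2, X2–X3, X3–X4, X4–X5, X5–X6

A tree decomposition must satisfy three properties: every vertex lies in some bag; for every edge, both endpoints lie together in some bag; and for every vertex, the bags containing it form a connected subtree. Here vertex 4 appears in no bag, so the decomposition is invalid.

No — vertex 4 appears in no bag.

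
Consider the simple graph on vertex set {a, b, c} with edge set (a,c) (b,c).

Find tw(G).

A width-1 tree decomposition is:
Bags: B1 = {b, c}  B2 = {a, c}
Tree: B1–B2
Each bag holds 2 vertices, so the decomposition has width 1, which upper-bounds the treewidth. Since G has at least one edge (e.g. b–c), it is not an edgeless graph, so tw(G) ≥ 1. Combining the bounds, tw(G) = 1.

1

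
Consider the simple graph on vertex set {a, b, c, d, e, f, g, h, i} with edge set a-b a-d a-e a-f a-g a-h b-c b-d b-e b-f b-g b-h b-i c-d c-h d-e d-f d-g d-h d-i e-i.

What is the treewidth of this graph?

3

A width-3 tree decomposition is:
Bags: B1 = {a, b, d, h}  B2 = {b, c, d, h}  B3 = {a, b, d, e}  B4 = {a, b, d, g}  B5 = {b, d, e, i}  B6 = {a, b, d, f}
Tree: B1–B2, B1–B3, B1–B4, B3–B5, B3–B6
Each bag holds 4 vertices, so the decomposition has width 3, which upper-bounds the treewidth. For the lower bound, the 4 vertices {b, c, d, h} are pairwise adjacent, and any tree decomposition puts a clique entirely inside one bag — forcing width ≥ 3. The upper and lower bounds meet at 3, so that is the treewidth.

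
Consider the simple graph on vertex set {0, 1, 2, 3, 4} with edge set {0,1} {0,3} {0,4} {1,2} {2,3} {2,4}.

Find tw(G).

2

A width-2 tree decomposition is:
Bags: B1 = {0, 1, 2}  B2 = {0, 2, 4}  B3 = {0, 2, 3}
Tree: B1–B2, B2–B3
Each bag holds 3 vertices, so the decomposition has width 2, which upper-bounds the treewidth. Since 1–2–4–0–1 is a cycle in G, G is not acyclic. Forests are exactly the graphs of treewidth ≤ 1, so tw(G) ≥ 2. Therefore the treewidth is 2.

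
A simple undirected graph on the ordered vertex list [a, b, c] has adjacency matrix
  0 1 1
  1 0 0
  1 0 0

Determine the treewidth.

1

A width-1 tree decomposition is:
Bags: B1 = {a, b}  B2 = {a, c}
Tree: B1–B2
Each bag holds 2 vertices, so the decomposition has width 1, which upper-bounds the treewidth. Since G has at least one edge (e.g. b–a), it is not an edgeless graph, so tw(G) ≥ 1. Hence tw(G) = 1 exactly.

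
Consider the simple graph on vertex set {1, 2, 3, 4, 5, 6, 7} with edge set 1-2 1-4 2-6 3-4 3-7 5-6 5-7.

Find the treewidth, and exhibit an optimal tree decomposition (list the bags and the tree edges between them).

The largest bag has 3 vertices, giving width 2; this decomposition certifies tw(G) ≤ 2. The edges 3–4–1–2–6–5–7–3 form a cycle, so G is not a tree and its treewidth is at least 2. Hence tw(G) = 2 exactly.

Treewidth 2.
One optimal decomposition is:
Bags: B1 = {1, 3, 4}  B2 = {1, 2, 3}  B3 = {2, 3, 6}  B4 = {3, 5, 6}  B5 = {3, 5, 7}
Tree: B1–B2, B2–B3, B3–B4, B4–B5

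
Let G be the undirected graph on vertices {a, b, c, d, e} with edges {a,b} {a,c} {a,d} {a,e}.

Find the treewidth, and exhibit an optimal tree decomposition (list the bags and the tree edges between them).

Treewidth 1.
One optimal decomposition is:
Bags: B1 = {a, d}  B2 = {a, e}  B3 = {a, b}  B4 = {a, c}
Tree: B1–B2, B2–B3, B3–B4

The largest bag has 2 vertices, giving width 1; this decomposition certifies tw(G) ≤ 1. G has an edge, so its treewidth is at least 1. The upper and lower bounds meet at 1, so that is the treewidth.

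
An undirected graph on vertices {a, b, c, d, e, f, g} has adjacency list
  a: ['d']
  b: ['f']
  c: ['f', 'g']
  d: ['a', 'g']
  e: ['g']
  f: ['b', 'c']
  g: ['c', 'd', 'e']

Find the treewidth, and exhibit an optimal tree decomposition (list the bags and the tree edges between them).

Each bag holds 2 vertices, so the decomposition has width 1, which upper-bounds the treewidth. Any graph with an edge has treewidth ≥ 1, and G has the edge g–c. Hence tw(G) = 1 exactly.

Treewidth 1.
Bags: B1 = {c, g}  B2 = {d, g}  B3 = {c, f}  B4 = {e, g}  B5 = {a, d}  B6 = {b, f}
Tree: B1–B2, B1–B3, B2–B4, B2–B5, B3–B6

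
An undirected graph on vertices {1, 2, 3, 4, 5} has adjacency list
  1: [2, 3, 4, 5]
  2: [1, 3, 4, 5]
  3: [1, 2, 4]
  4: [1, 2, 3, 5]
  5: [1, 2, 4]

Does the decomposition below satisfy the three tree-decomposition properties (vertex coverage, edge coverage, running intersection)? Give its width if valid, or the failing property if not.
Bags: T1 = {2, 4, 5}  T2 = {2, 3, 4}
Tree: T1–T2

A tree decomposition must satisfy three properties: every vertex lies in some bag; for every edge, both endpoints lie together in some bag; and for every vertex, the bags containing it form a connected subtree. Here vertex 1 appears in no bag, so the decomposition is invalid.

No — vertex 1 appears in no bag.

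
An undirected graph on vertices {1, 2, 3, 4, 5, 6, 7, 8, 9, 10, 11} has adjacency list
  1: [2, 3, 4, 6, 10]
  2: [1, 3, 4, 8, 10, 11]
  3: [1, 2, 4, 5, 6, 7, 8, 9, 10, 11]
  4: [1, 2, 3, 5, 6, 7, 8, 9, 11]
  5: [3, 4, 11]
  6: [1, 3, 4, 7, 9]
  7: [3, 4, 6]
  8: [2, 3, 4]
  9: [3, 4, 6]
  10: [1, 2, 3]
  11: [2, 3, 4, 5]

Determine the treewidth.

A width-3 tree decomposition is:
Bags: B1 = {1, 2, 3, 4}  B2 = {1, 3, 4, 6}  B3 = {2, 3, 4, 11}  B4 = {2, 3, 4, 8}  B5 = {1, 2, 3, 10}  B6 = {3, 4, 6, 9}  B7 = {3, 4, 6, 7}  B8 = {3, 4, 5, 11}
Tree: B1–B2, B1–B3, B1–B4, B1–B5, B2–B6, B6–B7, B3–B8
The largest bag has 4 vertices, giving width 3; this decomposition certifies tw(G) ≤ 3. On the other hand G contains the 4-clique {1, 2, 3, 10}. A clique must lie in a single bag of any decomposition, so no decomposition can have width below 3. The upper and lower bounds meet at 3, so that is the treewidth.

3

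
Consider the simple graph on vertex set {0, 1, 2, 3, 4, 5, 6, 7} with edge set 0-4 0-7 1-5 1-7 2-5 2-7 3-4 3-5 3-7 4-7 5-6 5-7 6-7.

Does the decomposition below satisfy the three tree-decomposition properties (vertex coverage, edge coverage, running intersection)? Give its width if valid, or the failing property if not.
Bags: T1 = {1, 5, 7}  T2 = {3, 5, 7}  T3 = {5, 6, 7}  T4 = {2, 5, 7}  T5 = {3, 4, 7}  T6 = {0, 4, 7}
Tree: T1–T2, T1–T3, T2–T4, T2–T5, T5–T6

Checking the three conditions: (i) the bags cover all of {0, 1, 2, 3, 4, 5, 6, 7}; (ii) for each edge, some bag contains both endpoints; (iii) the bags containing any fixed vertex form a subtree. All hold, so the decomposition is valid with width 3 − 1 = 2.

Yes; width 2.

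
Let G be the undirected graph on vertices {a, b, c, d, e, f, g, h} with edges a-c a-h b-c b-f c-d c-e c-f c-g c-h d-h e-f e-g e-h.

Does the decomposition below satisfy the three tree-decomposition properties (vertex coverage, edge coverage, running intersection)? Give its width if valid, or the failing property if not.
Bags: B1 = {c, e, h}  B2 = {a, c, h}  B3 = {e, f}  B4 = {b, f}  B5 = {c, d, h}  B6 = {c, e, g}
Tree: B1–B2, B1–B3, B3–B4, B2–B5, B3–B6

No — edge (c,f) lies in no bag.

A tree decomposition must satisfy three properties: every vertex lies in some bag; for every edge, both endpoints lie together in some bag; and for every vertex, the bags containing it form a connected subtree. Here edge (c,f) lies in no bag, so the decomposition is invalid.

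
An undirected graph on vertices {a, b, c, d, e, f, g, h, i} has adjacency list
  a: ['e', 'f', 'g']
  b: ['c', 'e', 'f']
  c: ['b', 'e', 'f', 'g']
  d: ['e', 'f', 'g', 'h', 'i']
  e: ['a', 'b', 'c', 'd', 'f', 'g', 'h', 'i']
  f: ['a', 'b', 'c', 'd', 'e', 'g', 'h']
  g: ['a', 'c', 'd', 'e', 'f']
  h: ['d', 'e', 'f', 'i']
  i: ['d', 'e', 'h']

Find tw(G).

3

A width-3 tree decomposition is:
Bags: B1 = {a, e, f, g}  B2 = {c, e, f, g}  B3 = {b, c, e, f}  B4 = {d, e, f, g}  B5 = {d, e, f, h}  B6 = {d, e, h, i}
Tree: B1–B2, B2–B3, B1–B4, B4–B5, B5–B6
The largest bag has 4 vertices, giving width 3; this decomposition certifies tw(G) ≤ 3. On the other hand G contains the 4-clique {d, e, f, g}. A clique must lie in a single bag of any decomposition, so no decomposition can have width below 3. Combining the bounds, tw(G) = 3.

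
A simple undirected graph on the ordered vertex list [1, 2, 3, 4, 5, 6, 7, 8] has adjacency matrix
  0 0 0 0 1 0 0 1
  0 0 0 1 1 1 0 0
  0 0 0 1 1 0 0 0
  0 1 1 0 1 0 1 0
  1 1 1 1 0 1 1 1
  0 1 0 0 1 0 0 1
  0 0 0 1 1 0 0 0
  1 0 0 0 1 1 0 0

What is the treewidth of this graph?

A width-2 tree decomposition is:
Bags: B1 = {2, 4, 5}  B2 = {2, 5, 6}  B3 = {3, 4, 5}  B4 = {5, 6, 8}  B5 = {1, 5, 8}  B6 = {4, 5, 7}
Tree: B1–B2, B1–B3, B2–B4, B4–B5, B1–B6
The largest bag has 3 vertices, giving width 2; this decomposition certifies tw(G) ≤ 2. On the other hand G contains the 3-clique {1, 5, 8}. A clique must lie in a single bag of any decomposition, so no decomposition can have width below 2. Therefore the treewidth is 2.

2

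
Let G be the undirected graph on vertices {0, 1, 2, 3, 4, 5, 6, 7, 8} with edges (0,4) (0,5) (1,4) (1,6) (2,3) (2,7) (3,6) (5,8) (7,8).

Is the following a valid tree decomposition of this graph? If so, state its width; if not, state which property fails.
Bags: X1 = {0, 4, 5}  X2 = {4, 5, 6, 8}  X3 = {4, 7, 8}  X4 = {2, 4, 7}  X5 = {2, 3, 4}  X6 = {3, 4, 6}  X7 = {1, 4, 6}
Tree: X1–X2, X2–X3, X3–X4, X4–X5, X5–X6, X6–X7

A tree decomposition must satisfy three properties: every vertex lies in some bag; for every edge, both endpoints lie together in some bag; and for every vertex, the bags containing it form a connected subtree. Here bags containing vertex 6 are not connected in the tree, so the decomposition is invalid.

No — bags containing vertex 6 are not connected in the tree.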